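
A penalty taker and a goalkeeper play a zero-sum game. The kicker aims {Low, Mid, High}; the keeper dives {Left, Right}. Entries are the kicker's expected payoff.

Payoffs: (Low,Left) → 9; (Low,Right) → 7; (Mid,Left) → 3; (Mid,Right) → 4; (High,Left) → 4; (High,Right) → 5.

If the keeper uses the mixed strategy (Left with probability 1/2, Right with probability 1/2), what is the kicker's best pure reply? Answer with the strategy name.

Expected payoff of Low: (1/2)·9 + (1/2)·7 = 8.
Expected payoff of Mid: (1/2)·3 + (1/2)·4 = 7/2.
Expected payoff of High: (1/2)·4 + (1/2)·5 = 9/2.
The largest is 8, so the kicker's best response is Low.

Low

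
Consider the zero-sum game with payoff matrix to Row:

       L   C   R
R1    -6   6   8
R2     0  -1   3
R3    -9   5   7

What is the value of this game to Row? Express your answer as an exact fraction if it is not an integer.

-6/13

Row minima: R1 → -6, R2 → -1, R3 → -9; maximin = -1.
Column maxima: L → 0, C → 6, R → 8; minimax = 0.
-1 ≠ 0, so there is no saddle point; optimal play is mixed.
R3 is strictly dominated by R1, so Row never plays it.
R is strictly dominated by L (it gives Row strictly more in every row), so Column never plays it.
On the remaining 2×2 (R1, R2 vs L, C):
Let Row play R1 with probability p. Expected payoff against L: (-6)p + 0(1−p) = −6p; against C: 6p + (-1)(1−p) = 7p − 1.
Setting these equal: −6p = 7p − 1 ⇒ −13p = -1 ⇒ p = 1/13, and the value is (-6)·(1/13) = -6/13.
For Column: with q = P(L), equating R1's and R2's payoffs gives −12q + 6 = q − 1 ⇒ q = 7/13.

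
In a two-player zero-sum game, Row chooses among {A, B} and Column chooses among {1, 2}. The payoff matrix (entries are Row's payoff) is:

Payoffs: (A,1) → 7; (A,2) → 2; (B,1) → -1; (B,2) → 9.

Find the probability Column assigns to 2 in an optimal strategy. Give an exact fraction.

8/15

Row minima: A → 2, B → -1; maximin = 2.
Column maxima: 1 → 7, 2 → 9; minimax = 7.
2 ≠ 7, so there is no saddle point; optimal play is mixed.
Let Row play A with probability p. Expected payoff against 1: 7p + (-1)(1−p) = 8p − 1; against 2: 2p + 9(1−p) = −7p + 9.
Setting these equal: 8p − 1 = −7p + 9 ⇒ 15p = 10 ⇒ p = 2/3, and the value is (8)·(2/3) − 1 = 13/3.
For Column: with q = P(1), equating A's and B's payoffs gives 5q + 2 = −10q + 9 ⇒ q = 7/15.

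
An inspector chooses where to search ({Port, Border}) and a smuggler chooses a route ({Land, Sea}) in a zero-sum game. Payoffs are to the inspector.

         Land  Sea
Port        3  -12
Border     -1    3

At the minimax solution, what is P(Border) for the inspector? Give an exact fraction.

Row minima: Port → -12, Border → -1; maximin = -1.
Column maxima: Land → 3, Sea → 3; minimax = 3.
-1 ≠ 3, so there is no saddle point; optimal play is mixed.
Let the inspector play Port with probability p. Expected payoff against Land: 3p + (-1)(1−p) = 4p − 1; against Sea: (-12)p + 3(1−p) = −15p + 3.
Setting these equal: 4p − 1 = −15p + 3 ⇒ 19p = 4 ⇒ p = 4/19, and the value is (4)·(4/19) − 1 = -3/19.
For the smuggler: with q = P(Land), equating Port's and Border's payoffs gives 15q − 12 = −4q + 3 ⇒ q = 15/19.

15/19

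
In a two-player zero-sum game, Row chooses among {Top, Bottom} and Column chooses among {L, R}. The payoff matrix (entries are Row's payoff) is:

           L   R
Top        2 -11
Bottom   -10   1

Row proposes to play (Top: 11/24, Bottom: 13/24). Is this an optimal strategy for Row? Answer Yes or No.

Yes

Against L this mix gives (11/24)·2 + (13/24)·(-10) = -9/2.
Against R this mix gives (11/24)·(-11) + (13/24)·1 = -9/2.
All of Column's active replies (L, R) yield -9/2, and no column does worse for Row. The mix makes Column indifferent and guarantees -9/2, so it is optimal.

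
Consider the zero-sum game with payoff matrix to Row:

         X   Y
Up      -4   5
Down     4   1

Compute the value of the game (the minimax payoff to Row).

2

Row minima: Up → -4, Down → 1; maximin = 1.
Column maxima: X → 4, Y → 5; minimax = 4.
1 ≠ 4, so there is no saddle point; optimal play is mixed.
Let Row play Up with probability p. Expected payoff against X: (-4)p + 4(1−p) = −8p + 4; against Y: 5p + 1(1−p) = 4p + 1.
Setting these equal: −8p + 4 = 4p + 1 ⇒ −12p = -3 ⇒ p = 1/4, and the value is (-8)·(1/4) + 4 = 2.
For Column: with q = P(X), equating Up's and Down's payoffs gives −9q + 5 = 3q + 1 ⇒ q = 1/3.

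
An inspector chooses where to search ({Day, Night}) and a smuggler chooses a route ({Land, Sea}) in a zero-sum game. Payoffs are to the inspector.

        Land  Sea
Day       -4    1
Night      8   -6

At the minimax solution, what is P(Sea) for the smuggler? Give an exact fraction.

12/19

Row minima: Day → -4, Night → -6; maximin = -4.
Column maxima: Land → 8, Sea → 1; minimax = 1.
-4 ≠ 1, so there is no saddle point; optimal play is mixed.
Let the inspector play Day with probability p. Expected payoff against Land: (-4)p + 8(1−p) = −12p + 8; against Sea: 1p + (-6)(1−p) = 7p − 6.
Setting these equal: −12p + 8 = 7p − 6 ⇒ −19p = -14 ⇒ p = 14/19, and the value is (-12)·(14/19) + 8 = -16/19.
For the smuggler: with q = P(Land), equating Day's and Night's payoffs gives −5q + 1 = 14q − 6 ⇒ q = 7/19.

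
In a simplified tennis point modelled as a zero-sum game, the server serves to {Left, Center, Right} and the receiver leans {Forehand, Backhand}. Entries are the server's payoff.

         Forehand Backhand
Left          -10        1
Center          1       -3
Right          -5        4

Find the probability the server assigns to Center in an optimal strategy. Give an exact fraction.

9/13

Row minima: Left → -10, Center → -3, Right → -5; maximin = -3.
Column maxima: Forehand → 1, Backhand → 4; minimax = 1.
-3 ≠ 1, so there is no saddle point; optimal play is mixed.
Left is strictly dominated by Right, so the server never plays it.
On the remaining 2×2 (Center, Right vs Forehand, Backhand):
Let the server play Center with probability p. Expected payoff against Forehand: 1p + (-5)(1−p) = 6p − 5; against Backhand: (-3)p + 4(1−p) = −7p + 4.
Setting these equal: 6p − 5 = −7p + 4 ⇒ 13p = 9 ⇒ p = 9/13, and the value is (6)·(9/13) − 5 = -11/13.
For the receiver: with q = P(Forehand), equating Center's and Right's payoffs gives 4q − 3 = −9q + 4 ⇒ q = 7/13.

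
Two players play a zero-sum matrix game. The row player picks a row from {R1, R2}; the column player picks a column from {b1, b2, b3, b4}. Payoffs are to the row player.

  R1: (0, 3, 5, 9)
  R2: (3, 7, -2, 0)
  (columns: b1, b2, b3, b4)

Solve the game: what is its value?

Row minima: R1 → 0, R2 → -2; maximin = 0.
Column maxima: b1 → 3, b2 → 7, b3 → 5, b4 → 9; minimax = 3.
0 ≠ 3, so there is no saddle point; optimal play is mixed.
b2 is strictly dominated by b1 (it gives the row player strictly more in every row), so the column player never plays it.
b4 is strictly dominated by b3 (it gives the row player strictly more in every row), so the column player never plays it.
On the remaining 2×2 (R1, R2 vs b1, b3):
Let the row player play R1 with probability p. Expected payoff against b1: 0p + 3(1−p) = −3p + 3; against b3: 5p + (-2)(1−p) = 7p − 2.
Setting these equal: −3p + 3 = 7p − 2 ⇒ −10p = -5 ⇒ p = 1/2, and the value is (-3)·(1/2) + 3 = 3/2.
For the column player: with q = P(b1), equating R1's and R2's payoffs gives −5q + 5 = 5q − 2 ⇒ q = 7/10.

3/2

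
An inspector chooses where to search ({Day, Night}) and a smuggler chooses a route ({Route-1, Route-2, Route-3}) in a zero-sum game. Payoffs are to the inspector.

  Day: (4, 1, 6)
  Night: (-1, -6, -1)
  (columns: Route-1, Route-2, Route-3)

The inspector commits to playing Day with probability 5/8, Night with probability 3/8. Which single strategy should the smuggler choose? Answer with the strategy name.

If the smuggler plays Route-1, the inspector's expected payoff is (5/8)·4 + (3/8)·(-1) = 17/8.
If the smuggler plays Route-2, the inspector's expected payoff is (5/8)·1 + (3/8)·(-6) = -13/8.
If the smuggler plays Route-3, the inspector's expected payoff is (5/8)·6 + (3/8)·(-1) = 27/8.
The smuggler minimizes the inspector's payoff; the smallest is -13/8, so the best response is Route-2.

Route-2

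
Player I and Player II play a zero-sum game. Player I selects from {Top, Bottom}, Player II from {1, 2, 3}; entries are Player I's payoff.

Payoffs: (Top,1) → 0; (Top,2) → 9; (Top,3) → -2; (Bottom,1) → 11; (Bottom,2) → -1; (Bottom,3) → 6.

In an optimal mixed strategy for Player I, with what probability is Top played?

7/18

Row minima: Top → -2, Bottom → -1; maximin = -1.
Column maxima: 1 → 11, 2 → 9, 3 → 6; minimax = 6.
-1 ≠ 6, so there is no saddle point; optimal play is mixed.
1 is strictly dominated by 3 (it gives Player I strictly more in every row), so Player II never plays it.
On the remaining 2×2 (Top, Bottom vs 2, 3):
Let Player I play Top with probability p. Expected payoff against 2: 9p + (-1)(1−p) = 10p − 1; against 3: (-2)p + 6(1−p) = −8p + 6.
Setting these equal: 10p − 1 = −8p + 6 ⇒ 18p = 7 ⇒ p = 7/18, and the value is (10)·(7/18) − 1 = 26/9.
For Player II: with q = P(2), equating Top's and Bottom's payoffs gives 11q − 2 = −7q + 6 ⇒ q = 4/9.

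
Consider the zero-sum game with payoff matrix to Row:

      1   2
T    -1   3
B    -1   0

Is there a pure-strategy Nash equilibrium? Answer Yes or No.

Yes

Row minima: T → -1, B → -1; maximin = -1.
Column maxima: 1 → -1, 2 → 3; minimax = -1.
maximin = minimax = -1, so a saddle point exists.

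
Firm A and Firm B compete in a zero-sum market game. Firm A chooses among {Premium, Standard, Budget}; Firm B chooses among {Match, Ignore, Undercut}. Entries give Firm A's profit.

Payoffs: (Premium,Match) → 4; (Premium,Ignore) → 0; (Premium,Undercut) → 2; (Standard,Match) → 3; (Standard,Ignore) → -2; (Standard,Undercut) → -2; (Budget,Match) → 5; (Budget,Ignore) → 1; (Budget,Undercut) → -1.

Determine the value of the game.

1/2

Row minima: Premium → 0, Standard → -2, Budget → -1; maximin = 0.
Column maxima: Match → 5, Ignore → 1, Undercut → 2; minimax = 1.
0 ≠ 1, so there is no saddle point; optimal play is mixed.
Standard is strictly dominated by Premium, so Firm A never plays it.
Match is strictly dominated by Ignore (it gives Firm A strictly more in every row), so Firm B never plays it.
On the remaining 2×2 (Premium, Budget vs Ignore, Undercut):
Let Firm A play Premium with probability p. Expected payoff against Ignore: 0p + 1(1−p) = −p + 1; against Undercut: 2p + (-1)(1−p) = 3p − 1.
Setting these equal: −p + 1 = 3p − 1 ⇒ −4p = -2 ⇒ p = 1/2, and the value is (-1)·(1/2) + 1 = 1/2.
For Firm B: with q = P(Ignore), equating Premium's and Budget's payoffs gives −2q + 2 = 2q − 1 ⇒ q = 3/4.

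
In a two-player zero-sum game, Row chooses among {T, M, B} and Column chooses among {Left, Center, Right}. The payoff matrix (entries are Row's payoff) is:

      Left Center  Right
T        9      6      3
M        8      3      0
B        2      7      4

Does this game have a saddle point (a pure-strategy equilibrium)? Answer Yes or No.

Row minima: T → 3, M → 0, B → 2; maximin = 3.
Column maxima: Left → 9, Center → 7, Right → 4; minimax = 4.
3 ≠ 4, so no pure-strategy equilibrium exists.

No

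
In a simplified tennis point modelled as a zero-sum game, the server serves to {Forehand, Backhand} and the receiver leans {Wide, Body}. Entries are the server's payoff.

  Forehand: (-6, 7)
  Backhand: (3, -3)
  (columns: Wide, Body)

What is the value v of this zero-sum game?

3/19

Row minima: Forehand → -6, Backhand → -3; maximin = -3.
Column maxima: Wide → 3, Body → 7; minimax = 3.
-3 ≠ 3, so there is no saddle point; optimal play is mixed.
Let the server play Forehand with probability p. Expected payoff against Wide: (-6)p + 3(1−p) = −9p + 3; against Body: 7p + (-3)(1−p) = 10p − 3.
Setting these equal: −9p + 3 = 10p − 3 ⇒ −19p = -6 ⇒ p = 6/19, and the value is (-9)·(6/19) + 3 = 3/19.
For the receiver: with q = P(Wide), equating Forehand's and Backhand's payoffs gives −13q + 7 = 6q − 3 ⇒ q = 10/19.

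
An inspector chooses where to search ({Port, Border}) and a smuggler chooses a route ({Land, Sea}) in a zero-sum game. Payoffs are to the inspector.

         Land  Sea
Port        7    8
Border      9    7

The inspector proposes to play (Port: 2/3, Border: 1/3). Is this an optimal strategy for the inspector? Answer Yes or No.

Against Land this mix gives (2/3)·7 + (1/3)·9 = 23/3.
Against Sea this mix gives (2/3)·8 + (1/3)·7 = 23/3.
All of the smuggler's active replies (Land, Sea) yield 23/3, and no column does worse for the inspector. The mix makes the smuggler indifferent and guarantees 23/3, so it is optimal.

Yes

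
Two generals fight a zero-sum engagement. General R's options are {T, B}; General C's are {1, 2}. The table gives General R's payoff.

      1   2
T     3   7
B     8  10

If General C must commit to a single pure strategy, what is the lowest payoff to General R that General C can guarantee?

8

Column maxima: 1 → 8, 2 → 10.
The smallest of these is 8.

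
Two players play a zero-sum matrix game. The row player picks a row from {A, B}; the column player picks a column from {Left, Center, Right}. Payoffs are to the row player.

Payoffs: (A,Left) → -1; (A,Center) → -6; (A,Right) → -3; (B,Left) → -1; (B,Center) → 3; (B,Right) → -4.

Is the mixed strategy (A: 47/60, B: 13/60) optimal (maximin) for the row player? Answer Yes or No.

Against Left this mix gives (47/60)·(-1) + (13/60)·(-1) = -1.
Against Center this mix gives (47/60)·(-6) + (13/60)·3 = -81/20.
Against Right this mix gives (47/60)·(-3) + (13/60)·(-4) = -193/60.
The column player will play Center, holding the row player to -81/20. Shifting weight toward the row that does better against Center would raise this floor (the equalizing mix achieves -33/10 against both Center and Right), so the proposed strategy is not optimal.

No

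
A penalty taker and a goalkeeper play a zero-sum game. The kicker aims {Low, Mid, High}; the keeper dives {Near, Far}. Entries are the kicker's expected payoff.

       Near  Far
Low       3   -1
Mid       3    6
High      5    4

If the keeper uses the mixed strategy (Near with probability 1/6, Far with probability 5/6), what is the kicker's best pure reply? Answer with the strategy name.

Mid

Expected payoff of Low: (1/6)·3 + (5/6)·(-1) = -1/3.
Expected payoff of Mid: (1/6)·3 + (5/6)·6 = 11/2.
Expected payoff of High: (1/6)·5 + (5/6)·4 = 25/6.
The largest is 11/2, so the kicker's best response is Mid.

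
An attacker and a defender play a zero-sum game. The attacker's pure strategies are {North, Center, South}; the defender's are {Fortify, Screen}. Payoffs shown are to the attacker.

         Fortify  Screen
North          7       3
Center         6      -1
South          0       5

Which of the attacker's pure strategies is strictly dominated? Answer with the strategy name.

North gives a strictly higher payoff than Center against every column: 7 > 6, 3 > -1.
So Center is strictly dominated and the attacker never plays it.

Center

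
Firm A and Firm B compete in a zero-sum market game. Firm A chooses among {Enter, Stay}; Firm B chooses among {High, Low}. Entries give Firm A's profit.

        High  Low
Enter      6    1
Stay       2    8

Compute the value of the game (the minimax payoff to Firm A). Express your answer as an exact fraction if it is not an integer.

46/11

Row minima: Enter → 1, Stay → 2; maximin = 2.
Column maxima: High → 6, Low → 8; minimax = 6.
2 ≠ 6, so there is no saddle point; optimal play is mixed.
Let Firm A play Enter with probability p. Expected payoff against High: 6p + 2(1−p) = 4p + 2; against Low: 1p + 8(1−p) = −7p + 8.
Setting these equal: 4p + 2 = −7p + 8 ⇒ 11p = 6 ⇒ p = 6/11, and the value is (4)·(6/11) + 2 = 46/11.
For Firm B: with q = P(High), equating Enter's and Stay's payoffs gives 5q + 1 = −6q + 8 ⇒ q = 7/11.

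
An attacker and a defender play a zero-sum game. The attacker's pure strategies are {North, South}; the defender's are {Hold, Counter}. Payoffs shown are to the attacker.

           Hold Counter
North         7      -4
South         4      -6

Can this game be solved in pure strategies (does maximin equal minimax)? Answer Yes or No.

Row minima: North → -4, South → -6; maximin = -4.
Column maxima: Hold → 7, Counter → -4; minimax = -4.
maximin = minimax = -4, so a saddle point exists.

Yes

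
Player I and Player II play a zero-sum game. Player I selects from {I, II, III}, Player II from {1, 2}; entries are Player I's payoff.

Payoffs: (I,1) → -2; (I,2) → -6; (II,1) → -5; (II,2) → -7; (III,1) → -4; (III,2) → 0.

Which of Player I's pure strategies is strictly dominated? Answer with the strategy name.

II

I gives a strictly higher payoff than II against every column: -2 > -5, -6 > -7.
So II is strictly dominated and Player I never plays it.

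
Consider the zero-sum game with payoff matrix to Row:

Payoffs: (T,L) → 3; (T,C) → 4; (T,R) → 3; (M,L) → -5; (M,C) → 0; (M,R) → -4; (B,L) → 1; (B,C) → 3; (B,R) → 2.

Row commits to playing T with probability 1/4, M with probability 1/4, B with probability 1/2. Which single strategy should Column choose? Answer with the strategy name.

If Column plays L, Row's expected payoff is (1/4)·3 + (1/4)·(-5) + (1/2)·1 = 0.
If Column plays C, Row's expected payoff is (1/4)·4 + (1/4)·0 + (1/2)·3 = 5/2.
If Column plays R, Row's expected payoff is (1/4)·3 + (1/4)·(-4) + (1/2)·2 = 3/4.
Column minimizes Row's payoff; the smallest is 0, so the best response is L.

L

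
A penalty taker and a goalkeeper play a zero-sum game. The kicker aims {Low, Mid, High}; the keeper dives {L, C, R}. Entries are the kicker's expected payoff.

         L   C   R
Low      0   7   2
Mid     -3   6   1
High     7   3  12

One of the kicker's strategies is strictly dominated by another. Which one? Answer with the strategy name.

Low gives a strictly higher payoff than Mid against every column: 0 > -3, 7 > 6, 2 > 1.
So Mid is strictly dominated and the kicker never plays it.

Mid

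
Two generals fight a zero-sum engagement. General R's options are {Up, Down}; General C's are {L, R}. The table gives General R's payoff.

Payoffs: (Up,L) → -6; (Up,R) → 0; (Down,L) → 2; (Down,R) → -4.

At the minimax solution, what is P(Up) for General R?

Row minima: Up → -6, Down → -4; maximin = -4.
Column maxima: L → 2, R → 0; minimax = 0.
-4 ≠ 0, so there is no saddle point; optimal play is mixed.
Let General R play Up with probability p. Expected payoff against L: (-6)p + 2(1−p) = −8p + 2; against R: 0p + (-4)(1−p) = 4p − 4.
Setting these equal: −8p + 2 = 4p − 4 ⇒ −12p = -6 ⇒ p = 1/2, and the value is (-8)·(1/2) + 2 = -2.
For General C: with q = P(L), equating Up's and Down's payoffs gives −6q = 6q − 4 ⇒ q = 1/3.

1/2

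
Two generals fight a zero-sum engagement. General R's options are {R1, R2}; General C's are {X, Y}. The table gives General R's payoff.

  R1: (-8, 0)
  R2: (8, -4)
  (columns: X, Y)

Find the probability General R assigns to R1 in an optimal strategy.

Row minima: R1 → -8, R2 → -4; maximin = -4.
Column maxima: X → 8, Y → 0; minimax = 0.
-4 ≠ 0, so there is no saddle point; optimal play is mixed.
Let General R play R1 with probability p. Expected payoff against X: (-8)p + 8(1−p) = −16p + 8; against Y: 0p + (-4)(1−p) = 4p − 4.
Setting these equal: −16p + 8 = 4p − 4 ⇒ −20p = -12 ⇒ p = 3/5, and the value is (-16)·(3/5) + 8 = -8/5.
For General C: with q = P(X), equating R1's and R2's payoffs gives −8q = 12q − 4 ⇒ q = 1/5.

3/5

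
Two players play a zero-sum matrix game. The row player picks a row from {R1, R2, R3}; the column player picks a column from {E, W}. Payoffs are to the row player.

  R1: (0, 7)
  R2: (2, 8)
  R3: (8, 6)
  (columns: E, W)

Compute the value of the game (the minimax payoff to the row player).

13/2

Row minima: R1 → 0, R2 → 2, R3 → 6; maximin = 6.
Column maxima: E → 8, W → 8; minimax = 8.
6 ≠ 8, so there is no saddle point; optimal play is mixed.
R1 is strictly dominated by R2, so the row player never plays it.
On the remaining 2×2 (R2, R3 vs E, W):
Let the row player play R2 with probability p. Expected payoff against E: 2p + 8(1−p) = −6p + 8; against W: 8p + 6(1−p) = 2p + 6.
Setting these equal: −6p + 8 = 2p + 6 ⇒ −8p = -2 ⇒ p = 1/4, and the value is (-6)·(1/4) + 8 = 13/2.
For the column player: with q = P(E), equating R2's and R3's payoffs gives −6q + 8 = 2q + 6 ⇒ q = 1/4.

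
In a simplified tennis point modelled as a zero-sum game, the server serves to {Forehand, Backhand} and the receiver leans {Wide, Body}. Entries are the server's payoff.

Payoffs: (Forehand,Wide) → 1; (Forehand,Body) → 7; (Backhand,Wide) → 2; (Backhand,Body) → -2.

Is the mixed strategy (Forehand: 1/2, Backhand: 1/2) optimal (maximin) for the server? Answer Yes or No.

Against Wide this mix gives (1/2)·1 + (1/2)·2 = 3/2.
Against Body this mix gives (1/2)·7 + (1/2)·(-2) = 5/2.
The receiver will play Wide, holding the server to 3/2. Shifting weight toward the row that does better against Wide would raise this floor (the equalizing mix achieves 8/5 against both Wide and Body), so the proposed strategy is not optimal.

No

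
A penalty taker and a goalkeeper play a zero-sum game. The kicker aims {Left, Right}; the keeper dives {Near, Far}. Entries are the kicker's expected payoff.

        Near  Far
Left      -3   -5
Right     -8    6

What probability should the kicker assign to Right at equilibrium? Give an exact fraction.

Row minima: Left → -5, Right → -8; maximin = -5.
Column maxima: Near → -3, Far → 6; minimax = -3.
-5 ≠ -3, so there is no saddle point; optimal play is mixed.
Let the kicker play Left with probability p. Expected payoff against Near: (-3)p + (-8)(1−p) = 5p − 8; against Far: (-5)p + 6(1−p) = −11p + 6.
Setting these equal: 5p − 8 = −11p + 6 ⇒ 16p = 14 ⇒ p = 7/8, and the value is (5)·(7/8) − 8 = -29/8.
For the keeper: with q = P(Near), equating Left's and Right's payoffs gives 2q − 5 = −14q + 6 ⇒ q = 11/16.

1/8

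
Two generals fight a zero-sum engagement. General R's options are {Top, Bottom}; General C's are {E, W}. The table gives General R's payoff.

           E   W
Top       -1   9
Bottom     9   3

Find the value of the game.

21/4

Row minima: Top → -1, Bottom → 3; maximin = 3.
Column maxima: E → 9, W → 9; minimax = 9.
3 ≠ 9, so there is no saddle point; optimal play is mixed.
Let General R play Top with probability p. Expected payoff against E: (-1)p + 9(1−p) = −10p + 9; against W: 9p + 3(1−p) = 6p + 3.
Setting these equal: −10p + 9 = 6p + 3 ⇒ −16p = -6 ⇒ p = 3/8, and the value is (-10)·(3/8) + 9 = 21/4.
For General C: with q = P(E), equating Top's and Bottom's payoffs gives −10q + 9 = 6q + 3 ⇒ q = 3/8.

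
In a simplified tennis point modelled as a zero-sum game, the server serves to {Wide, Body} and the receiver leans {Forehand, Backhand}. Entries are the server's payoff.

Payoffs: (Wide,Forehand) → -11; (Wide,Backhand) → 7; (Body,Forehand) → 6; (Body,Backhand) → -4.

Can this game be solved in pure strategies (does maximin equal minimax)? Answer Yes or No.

No

Row minima: Wide → -11, Body → -4; maximin = -4.
Column maxima: Forehand → 6, Backhand → 7; minimax = 6.
-4 ≠ 6, so no pure-strategy equilibrium exists.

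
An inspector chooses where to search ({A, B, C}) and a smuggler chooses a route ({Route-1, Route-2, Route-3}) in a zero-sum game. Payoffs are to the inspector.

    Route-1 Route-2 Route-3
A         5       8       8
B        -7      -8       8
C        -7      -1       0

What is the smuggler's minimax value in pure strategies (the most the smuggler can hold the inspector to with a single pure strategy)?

5

Column maxima: Route-1 → 5, Route-2 → 8, Route-3 → 8.
The smallest of these is 5.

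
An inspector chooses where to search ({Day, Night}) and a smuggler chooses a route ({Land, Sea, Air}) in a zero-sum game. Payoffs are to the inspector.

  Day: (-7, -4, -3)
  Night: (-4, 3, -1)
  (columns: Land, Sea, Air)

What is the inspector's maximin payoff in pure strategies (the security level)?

-4

Row minima: Day → -7, Night → -4.
The best of these is -4.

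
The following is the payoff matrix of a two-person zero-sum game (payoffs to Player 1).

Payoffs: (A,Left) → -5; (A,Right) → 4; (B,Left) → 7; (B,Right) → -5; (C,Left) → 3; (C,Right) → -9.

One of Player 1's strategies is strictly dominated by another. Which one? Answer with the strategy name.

C

B gives a strictly higher payoff than C against every column: 7 > 3, -5 > -9.
So C is strictly dominated and Player 1 never plays it.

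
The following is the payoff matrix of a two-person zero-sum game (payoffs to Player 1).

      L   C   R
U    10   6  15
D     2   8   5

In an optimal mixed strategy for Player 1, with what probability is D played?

2/5

Row minima: U → 6, D → 2; maximin = 6.
Column maxima: L → 10, C → 8, R → 15; minimax = 8.
6 ≠ 8, so there is no saddle point; optimal play is mixed.
R is strictly dominated by L (it gives Player 1 strictly more in every row), so Player 2 never plays it.
On the remaining 2×2 (U, D vs L, C):
Let Player 1 play U with probability p. Expected payoff against L: 10p + 2(1−p) = 8p + 2; against C: 6p + 8(1−p) = −2p + 8.
Setting these equal: 8p + 2 = −2p + 8 ⇒ 10p = 6 ⇒ p = 3/5, and the value is (8)·(3/5) + 2 = 34/5.
For Player 2: with q = P(L), equating U's and D's payoffs gives 4q + 6 = −6q + 8 ⇒ q = 1/5.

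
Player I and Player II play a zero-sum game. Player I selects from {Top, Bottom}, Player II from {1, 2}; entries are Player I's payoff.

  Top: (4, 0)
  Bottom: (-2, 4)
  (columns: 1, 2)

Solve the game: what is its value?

8/5

Row minima: Top → 0, Bottom → -2; maximin = 0.
Column maxima: 1 → 4, 2 → 4; minimax = 4.
0 ≠ 4, so there is no saddle point; optimal play is mixed.
Let Player I play Top with probability p. Expected payoff against 1: 4p + (-2)(1−p) = 6p − 2; against 2: 0p + 4(1−p) = −4p + 4.
Setting these equal: 6p − 2 = −4p + 4 ⇒ 10p = 6 ⇒ p = 3/5, and the value is (6)·(3/5) − 2 = 8/5.
For Player II: with q = P(1), equating Top's and Bottom's payoffs gives 4q = −6q + 4 ⇒ q = 2/5.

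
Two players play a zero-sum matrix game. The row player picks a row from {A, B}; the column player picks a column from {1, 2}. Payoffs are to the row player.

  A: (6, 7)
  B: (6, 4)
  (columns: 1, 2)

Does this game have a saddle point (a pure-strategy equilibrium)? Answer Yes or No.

Row minima: A → 6, B → 4; maximin = 6.
Column maxima: 1 → 6, 2 → 7; minimax = 6.
maximin = minimax = 6, so a saddle point exists.

Yes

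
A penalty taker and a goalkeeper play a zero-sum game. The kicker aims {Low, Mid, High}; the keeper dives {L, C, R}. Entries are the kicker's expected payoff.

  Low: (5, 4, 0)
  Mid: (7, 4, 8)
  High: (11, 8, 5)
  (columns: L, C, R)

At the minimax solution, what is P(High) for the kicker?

4/7

Row minima: Low → 0, Mid → 4, High → 5; maximin = 5.
Column maxima: L → 11, C → 8, R → 8; minimax = 8.
5 ≠ 8, so there is no saddle point; optimal play is mixed.
Low is strictly dominated by High, so the kicker never plays it.
L is strictly dominated by C (it gives the kicker strictly more in every row), so the keeper never plays it.
On the remaining 2×2 (Mid, High vs C, R):
Let the kicker play Mid with probability p. Expected payoff against C: 4p + 8(1−p) = −4p + 8; against R: 8p + 5(1−p) = 3p + 5.
Setting these equal: −4p + 8 = 3p + 5 ⇒ −7p = -3 ⇒ p = 3/7, and the value is (-4)·(3/7) + 8 = 44/7.
For the keeper: with q = P(C), equating Mid's and High's payoffs gives −4q + 8 = 3q + 5 ⇒ q = 3/7.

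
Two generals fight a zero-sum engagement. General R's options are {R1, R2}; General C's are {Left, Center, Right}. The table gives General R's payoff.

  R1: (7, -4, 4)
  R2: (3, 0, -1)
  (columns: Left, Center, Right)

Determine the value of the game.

Row minima: R1 → -4, R2 → -1; maximin = -1.
Column maxima: Left → 7, Center → 0, Right → 4; minimax = 0.
-1 ≠ 0, so there is no saddle point; optimal play is mixed.
Left is strictly dominated by Center (it gives General R strictly more in every row), so General C never plays it.
On the remaining 2×2 (R1, R2 vs Center, Right):
Let General R play R1 with probability p. Expected payoff against Center: (-4)p + 0(1−p) = −4p; against Right: 4p + (-1)(1−p) = 5p − 1.
Setting these equal: −4p = 5p − 1 ⇒ −9p = -1 ⇒ p = 1/9, and the value is (-4)·(1/9) = -4/9.
For General C: with q = P(Center), equating R1's and R2's payoffs gives −8q + 4 = q − 1 ⇒ q = 5/9.

-4/9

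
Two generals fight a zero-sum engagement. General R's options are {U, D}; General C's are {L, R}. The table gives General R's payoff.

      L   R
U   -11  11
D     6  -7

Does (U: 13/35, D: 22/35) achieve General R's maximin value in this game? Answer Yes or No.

Against L this mix gives (13/35)·(-11) + (22/35)·6 = -11/35.
Against R this mix gives (13/35)·11 + (22/35)·(-7) = -11/35.
All of General C's active replies (L, R) yield -11/35, and no column does worse for General R. The mix makes General C indifferent and guarantees -11/35, so it is optimal.

Yes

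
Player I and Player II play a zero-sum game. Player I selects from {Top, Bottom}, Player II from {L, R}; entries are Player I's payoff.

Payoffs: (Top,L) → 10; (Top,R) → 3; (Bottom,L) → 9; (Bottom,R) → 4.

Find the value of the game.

4

Row minima: Top → 3, Bottom → 4; maximin = 4.
Column maxima: L → 10, R → 4; minimax = 4.
Since maximin = minimax = 4, there is a saddle point and the value is 4.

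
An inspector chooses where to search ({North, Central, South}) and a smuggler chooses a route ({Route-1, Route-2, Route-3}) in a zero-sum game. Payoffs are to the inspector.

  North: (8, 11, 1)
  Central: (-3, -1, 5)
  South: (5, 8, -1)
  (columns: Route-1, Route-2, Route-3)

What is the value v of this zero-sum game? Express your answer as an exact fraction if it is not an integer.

43/15

Row minima: North → 1, Central → -3, South → -1; maximin = 1.
Column maxima: Route-1 → 8, Route-2 → 11, Route-3 → 5; minimax = 5.
1 ≠ 5, so there is no saddle point; optimal play is mixed.
South is strictly dominated by North, so the inspector never plays it.
Route-2 is strictly dominated by Route-1 (it gives the inspector strictly more in every row), so the smuggler never plays it.
On the remaining 2×2 (North, Central vs Route-1, Route-3):
Let the inspector play North with probability p. Expected payoff against Route-1: 8p + (-3)(1−p) = 11p − 3; against Route-3: 1p + 5(1−p) = −4p + 5.
Setting these equal: 11p − 3 = −4p + 5 ⇒ 15p = 8 ⇒ p = 8/15, and the value is (11)·(8/15) − 3 = 43/15.
For the smuggler: with q = P(Route-1), equating North's and Central's payoffs gives 7q + 1 = −8q + 5 ⇒ q = 4/15.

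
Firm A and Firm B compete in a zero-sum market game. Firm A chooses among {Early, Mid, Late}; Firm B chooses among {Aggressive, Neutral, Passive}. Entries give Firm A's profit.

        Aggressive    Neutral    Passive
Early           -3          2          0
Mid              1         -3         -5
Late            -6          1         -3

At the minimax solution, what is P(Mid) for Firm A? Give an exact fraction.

1/3

Row minima: Early → -3, Mid → -5, Late → -6; maximin = -3.
Column maxima: Aggressive → 1, Neutral → 2, Passive → 0; minimax = 0.
-3 ≠ 0, so there is no saddle point; optimal play is mixed.
Late is strictly dominated by Early, so Firm A never plays it.
Neutral is strictly dominated by Passive (it gives Firm A strictly more in every row), so Firm B never plays it.
On the remaining 2×2 (Early, Mid vs Aggressive, Passive):
Let Firm A play Early with probability p. Expected payoff against Aggressive: (-3)p + 1(1−p) = −4p + 1; against Passive: 0p + (-5)(1−p) = 5p − 5.
Setting these equal: −4p + 1 = 5p − 5 ⇒ −9p = -6 ⇒ p = 2/3, and the value is (-4)·(2/3) + 1 = -5/3.
For Firm B: with q = P(Aggressive), equating Early's and Mid's payoffs gives −3q = 6q − 5 ⇒ q = 5/9.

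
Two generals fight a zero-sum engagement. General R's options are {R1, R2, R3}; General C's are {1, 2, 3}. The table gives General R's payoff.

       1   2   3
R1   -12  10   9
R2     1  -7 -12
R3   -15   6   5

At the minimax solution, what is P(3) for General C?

Row minima: R1 → -12, R2 → -12, R3 → -15; maximin = -12.
Column maxima: 1 → 1, 2 → 10, 3 → 9; minimax = 1.
-12 ≠ 1, so there is no saddle point; optimal play is mixed.
R3 is strictly dominated by R1, so General R never plays it.
2 is strictly dominated by 3 (it gives General R strictly more in every row), so General C never plays it.
On the remaining 2×2 (R1, R2 vs 1, 3):
Let General R play R1 with probability p. Expected payoff against 1: (-12)p + 1(1−p) = −13p + 1; against 3: 9p + (-12)(1−p) = 21p − 12.
Setting these equal: −13p + 1 = 21p − 12 ⇒ −34p = -13 ⇒ p = 13/34, and the value is (-13)·(13/34) + 1 = -135/34.
For General C: with q = P(1), equating R1's and R2's payoffs gives −21q + 9 = 13q − 12 ⇒ q = 21/34.

13/34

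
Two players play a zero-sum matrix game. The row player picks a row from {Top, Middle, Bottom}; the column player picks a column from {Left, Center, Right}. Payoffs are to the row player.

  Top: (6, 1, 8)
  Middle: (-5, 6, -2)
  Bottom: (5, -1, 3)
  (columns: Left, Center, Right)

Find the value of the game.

Row minima: Top → 1, Middle → -5, Bottom → -1; maximin = 1.
Column maxima: Left → 6, Center → 6, Right → 8; minimax = 6.
1 ≠ 6, so there is no saddle point; optimal play is mixed.
Bottom is strictly dominated by Top, so the row player never plays it.
With Bottom eliminated, Right is strictly dominated by Left (it gives the row player strictly more in every remaining row), so the column player never plays it.
On the remaining 2×2 (Top, Middle vs Left, Center):
Let the row player play Top with probability p. Expected payoff against Left: 6p + (-5)(1−p) = 11p − 5; against Center: 1p + 6(1−p) = −5p + 6.
Setting these equal: 11p − 5 = −5p + 6 ⇒ 16p = 11 ⇒ p = 11/16, and the value is (11)·(11/16) − 5 = 41/16.
For the column player: with q = P(Left), equating Top's and Middle's payoffs gives 5q + 1 = −11q + 6 ⇒ q = 5/16.

41/16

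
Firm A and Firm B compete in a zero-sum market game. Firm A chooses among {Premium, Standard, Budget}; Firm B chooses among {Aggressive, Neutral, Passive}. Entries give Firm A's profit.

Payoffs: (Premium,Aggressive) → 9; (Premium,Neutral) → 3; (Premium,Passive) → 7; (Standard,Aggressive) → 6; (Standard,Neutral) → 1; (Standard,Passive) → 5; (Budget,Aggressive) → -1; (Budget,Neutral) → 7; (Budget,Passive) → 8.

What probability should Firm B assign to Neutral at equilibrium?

Row minima: Premium → 3, Standard → 1, Budget → -1; maximin = 3.
Column maxima: Aggressive → 9, Neutral → 7, Passive → 8; minimax = 7.
3 ≠ 7, so there is no saddle point; optimal play is mixed.
Standard is strictly dominated by Premium, so Firm A never plays it.
Passive is strictly dominated by Neutral (it gives Firm A strictly more in every row), so Firm B never plays it.
On the remaining 2×2 (Premium, Budget vs Aggressive, Neutral):
Let Firm A play Premium with probability p. Expected payoff against Aggressive: 9p + (-1)(1−p) = 10p − 1; against Neutral: 3p + 7(1−p) = −4p + 7.
Setting these equal: 10p − 1 = −4p + 7 ⇒ 14p = 8 ⇒ p = 4/7, and the value is (10)·(4/7) − 1 = 33/7.
For Firm B: with q = P(Aggressive), equating Premium's and Budget's payoffs gives 6q + 3 = −8q + 7 ⇒ q = 2/7.

5/7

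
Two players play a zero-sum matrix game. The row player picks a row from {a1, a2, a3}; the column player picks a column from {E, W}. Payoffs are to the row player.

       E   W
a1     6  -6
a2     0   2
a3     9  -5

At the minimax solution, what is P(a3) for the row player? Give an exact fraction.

1/8

Row minima: a1 → -6, a2 → 0, a3 → -5; maximin = 0.
Column maxima: E → 9, W → 2; minimax = 2.
0 ≠ 2, so there is no saddle point; optimal play is mixed.
a1 is strictly dominated by a3, so the row player never plays it.
On the remaining 2×2 (a2, a3 vs E, W):
Let the row player play a2 with probability p. Expected payoff against E: 0p + 9(1−p) = −9p + 9; against W: 2p + (-5)(1−p) = 7p − 5.
Setting these equal: −9p + 9 = 7p − 5 ⇒ −16p = -14 ⇒ p = 7/8, and the value is (-9)·(7/8) + 9 = 9/8.
For the column player: with q = P(E), equating a2's and a3's payoffs gives −2q + 2 = 14q − 5 ⇒ q = 7/16.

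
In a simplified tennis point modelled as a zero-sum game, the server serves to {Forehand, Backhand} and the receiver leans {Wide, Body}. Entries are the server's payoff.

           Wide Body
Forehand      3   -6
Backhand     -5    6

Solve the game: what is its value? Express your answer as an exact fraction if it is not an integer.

-3/5

Row minima: Forehand → -6, Backhand → -5; maximin = -5.
Column maxima: Wide → 3, Body → 6; minimax = 3.
-5 ≠ 3, so there is no saddle point; optimal play is mixed.
Let the server play Forehand with probability p. Expected payoff against Wide: 3p + (-5)(1−p) = 8p − 5; against Body: (-6)p + 6(1−p) = −12p + 6.
Setting these equal: 8p − 5 = −12p + 6 ⇒ 20p = 11 ⇒ p = 11/20, and the value is (8)·(11/20) − 5 = -3/5.
For the receiver: with q = P(Wide), equating Forehand's and Backhand's payoffs gives 9q − 6 = −11q + 6 ⇒ q = 3/5.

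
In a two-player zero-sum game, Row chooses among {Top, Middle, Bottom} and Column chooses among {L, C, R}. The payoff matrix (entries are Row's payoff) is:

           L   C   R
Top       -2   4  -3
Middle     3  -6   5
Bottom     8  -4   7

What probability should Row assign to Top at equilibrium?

11/18

Row minima: Top → -3, Middle → -6, Bottom → -4; maximin = -3.
Column maxima: L → 8, C → 4, R → 7; minimax = 4.
-3 ≠ 4, so there is no saddle point; optimal play is mixed.
Middle is strictly dominated by Bottom, so Row never plays it.
With Middle eliminated, L is strictly dominated by R (it gives Row strictly more in every remaining row), so Column never plays it.
On the remaining 2×2 (Top, Bottom vs C, R):
Let Row play Top with probability p. Expected payoff against C: 4p + (-4)(1−p) = 8p − 4; against R: (-3)p + 7(1−p) = −10p + 7.
Setting these equal: 8p − 4 = −10p + 7 ⇒ 18p = 11 ⇒ p = 11/18, and the value is (8)·(11/18) − 4 = 8/9.
For Column: with q = P(C), equating Top's and Bottom's payoffs gives 7q − 3 = −11q + 7 ⇒ q = 5/9.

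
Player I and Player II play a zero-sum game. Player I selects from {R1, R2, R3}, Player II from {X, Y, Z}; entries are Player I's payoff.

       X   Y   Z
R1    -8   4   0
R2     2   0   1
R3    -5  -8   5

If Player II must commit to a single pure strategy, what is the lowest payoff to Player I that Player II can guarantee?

2

Column maxima: X → 2, Y → 4, Z → 5.
The smallest of these is 2.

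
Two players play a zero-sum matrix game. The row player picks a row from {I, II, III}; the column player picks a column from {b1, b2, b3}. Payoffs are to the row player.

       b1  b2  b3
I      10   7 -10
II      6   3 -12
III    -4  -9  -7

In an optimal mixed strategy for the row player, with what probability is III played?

17/19

Row minima: I → -10, II → -12, III → -9; maximin = -9.
Column maxima: b1 → 10, b2 → 7, b3 → -7; minimax = -7.
-9 ≠ -7, so there is no saddle point; optimal play is mixed.
II is strictly dominated by I, so the row player never plays it.
b1 is strictly dominated by b2 (it gives the row player strictly more in every row), so the column player never plays it.
On the remaining 2×2 (I, III vs b2, b3):
Let the row player play I with probability p. Expected payoff against b2: 7p + (-9)(1−p) = 16p − 9; against b3: (-10)p + (-7)(1−p) = −3p − 7.
Setting these equal: 16p − 9 = −3p − 7 ⇒ 19p = 2 ⇒ p = 2/19, and the value is (16)·(2/19) − 9 = -139/19.
For the column player: with q = P(b2), equating I's and III's payoffs gives 17q − 10 = −2q − 7 ⇒ q = 3/19.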